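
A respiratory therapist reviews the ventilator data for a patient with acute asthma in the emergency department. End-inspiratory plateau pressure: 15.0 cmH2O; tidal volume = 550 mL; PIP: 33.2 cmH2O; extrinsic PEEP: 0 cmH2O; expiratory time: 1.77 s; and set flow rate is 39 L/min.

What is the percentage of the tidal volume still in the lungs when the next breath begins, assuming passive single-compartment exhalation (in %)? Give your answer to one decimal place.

17.8

Flow: 39 L/min ÷ 60 = 0.65 L/s.
R = (PIP − Pplat)/V̇ = (33.2 − 15.0) / 0.65 = 18.2/0.65 = 28.0 cmH2O·s/L.
C = Vt/(Pplat − PEEP) = 550.0 / (15.0 − 0) = 550.0/15.0 = 36.667 mL/cmH2O.
τ = R × C = 28.0 × 0.03667 L/cmH2O = 1.027 s.
Fraction remaining at end-expiration = e^(−Te/τ) = e^(−1.77/1.027) = 0.1784 → 17.84%.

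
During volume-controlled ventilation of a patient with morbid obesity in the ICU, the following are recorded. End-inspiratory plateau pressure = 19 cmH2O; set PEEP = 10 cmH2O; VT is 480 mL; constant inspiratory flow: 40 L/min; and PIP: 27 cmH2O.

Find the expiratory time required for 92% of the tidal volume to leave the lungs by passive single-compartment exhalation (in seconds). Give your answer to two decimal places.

1.62

Flow: 40 L/min ÷ 60 = 0.6667 L/s.
R = (PIP − Pplat)/V̇ = (27 − 19) / 0.6667 = 8.0/0.6667 = 11.999 cmH2O·s/L.
C = Vt/(Pplat − PEEP) = 480.0 / (19 − 10) = 480.0/9.0 = 53.333 mL/cmH2O.
τ = R × C = 11.999 × 0.05333 L/cmH2O = 0.6399 s.
t = −τ·ln(1 − 0.92) = −0.6399·ln(0.08) = 1.616 s.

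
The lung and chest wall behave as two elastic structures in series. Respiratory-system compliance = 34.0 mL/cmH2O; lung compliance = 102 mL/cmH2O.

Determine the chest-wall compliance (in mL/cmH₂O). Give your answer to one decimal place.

51.0

1/Ccw = 1/Crs − 1/CL.
1/Ccw = 1/34.0 − 1/102 = 0.01961.
Ccw = 50.994 mL/cmH2O.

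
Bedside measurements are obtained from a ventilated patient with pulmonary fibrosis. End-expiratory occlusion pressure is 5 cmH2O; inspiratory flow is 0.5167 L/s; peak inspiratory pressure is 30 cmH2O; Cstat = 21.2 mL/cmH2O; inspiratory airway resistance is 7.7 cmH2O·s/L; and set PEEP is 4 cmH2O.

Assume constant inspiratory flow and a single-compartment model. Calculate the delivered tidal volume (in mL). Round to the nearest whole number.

Total PEEP = 5 cmH2O (set 4 + intrinsic 1); this is the baseline alveolar pressure.
Equation of motion (constant flow): PIP = Vt/C + R·V̇ + PEEP.
Vt/C = PIP − R·V̇ − PEEP = 30 − 3.979 − 5 = 21.021 cmH2O.
Vt = C × 21.021 = 21.2 × 21.021 = 445.65 mL.

446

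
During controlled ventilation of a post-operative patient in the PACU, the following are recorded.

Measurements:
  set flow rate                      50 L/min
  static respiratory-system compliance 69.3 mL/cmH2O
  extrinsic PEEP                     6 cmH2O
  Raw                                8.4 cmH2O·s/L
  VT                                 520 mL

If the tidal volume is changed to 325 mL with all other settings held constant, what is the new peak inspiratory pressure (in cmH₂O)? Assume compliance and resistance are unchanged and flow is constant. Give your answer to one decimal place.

Flow: 50 L/min ÷ 60 = 0.8333 L/s.
PIP = Vt/C + R·V̇ + PEEP (constant-flow equation of motion).
Only the elastic term changes: ΔPIP = ΔVt / C = (325 − 520) / 69.3 = -2.814 cmH2O.
Original PIP = 520/69.3 + 8.4×0.8333 + 6 = 20.503 cmH2O; new PIP = 20.503 + (-2.814) = 17.689 cmH2O.

17.7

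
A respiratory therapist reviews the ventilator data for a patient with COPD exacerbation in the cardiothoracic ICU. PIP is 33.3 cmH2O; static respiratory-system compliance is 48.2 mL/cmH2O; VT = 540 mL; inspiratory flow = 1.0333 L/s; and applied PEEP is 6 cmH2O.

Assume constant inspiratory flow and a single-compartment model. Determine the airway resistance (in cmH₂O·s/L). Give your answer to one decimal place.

Equation of motion (constant flow): PIP = Vt/C + R·V̇ + PEEP.
R·V̇ = PIP − Vt/C − PEEP = 33.3 − 540/48.2 − 6 = 33.3 − 11.203 − 6 = 16.097 cmH2O.
R = 16.097 / 1.0333 = 15.578 cmH2O·s/L.

15.6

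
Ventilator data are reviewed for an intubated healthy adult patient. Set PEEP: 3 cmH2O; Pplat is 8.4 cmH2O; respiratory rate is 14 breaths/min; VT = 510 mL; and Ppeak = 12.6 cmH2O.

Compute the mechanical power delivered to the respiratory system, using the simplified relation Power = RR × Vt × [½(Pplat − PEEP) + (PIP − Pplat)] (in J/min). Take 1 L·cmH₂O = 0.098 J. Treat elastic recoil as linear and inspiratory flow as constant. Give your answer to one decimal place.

Per-breath work = Vt × [½(Pplat−PEEP) + (PIP−Pplat)] = 0.510 × [0.5×5.4 + 4.2] = 0.510 × 6.9 = 3.519 L·cmH2O.
Power = 14 × 3.519 = 49.266 L·cmH2O/min.
× 0.098 J/(L·cmH2O) → 4.828 J/min.

4.8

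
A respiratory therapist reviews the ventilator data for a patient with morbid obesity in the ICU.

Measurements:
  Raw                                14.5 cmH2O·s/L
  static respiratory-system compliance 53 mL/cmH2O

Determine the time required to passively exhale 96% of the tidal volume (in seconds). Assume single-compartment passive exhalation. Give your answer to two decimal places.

τ = R × C = 14.5 × 53 mL/cmH2O = 14.5 × 0.053 L/cmH2O = 0.7685 s.
Exhaled fraction f = 1 − e^(−t/τ) → t = −τ·ln(1 − f) = −0.7685·ln(0.04) = 2.474 s.

2.47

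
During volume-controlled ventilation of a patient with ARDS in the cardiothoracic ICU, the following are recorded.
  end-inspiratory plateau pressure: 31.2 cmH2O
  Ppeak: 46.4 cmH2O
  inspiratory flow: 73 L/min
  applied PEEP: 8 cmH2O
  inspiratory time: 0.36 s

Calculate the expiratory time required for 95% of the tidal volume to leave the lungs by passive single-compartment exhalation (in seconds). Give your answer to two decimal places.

Flow: 73 L/min ÷ 60 = 1.2167 L/s.
Vt = flow × Ti = 1.2167 L/s × 0.36 s × 1000 mL/L = 438.01 mL.
R = (PIP − Pplat)/V̇ = (46.4 − 31.2) / 1.2167 = 15.2/1.2167 = 12.493 cmH2O·s/L.
C = Vt/(Pplat − PEEP) = 438.01 / (31.2 − 8) = 438.01/23.2 = 18.88 mL/cmH2O.
τ = R × C = 12.493 × 0.01888 L/cmH2O = 0.2359 s.
t = −τ·ln(1 − 0.95) = −0.2359·ln(0.05) = 0.7067 s.

0.71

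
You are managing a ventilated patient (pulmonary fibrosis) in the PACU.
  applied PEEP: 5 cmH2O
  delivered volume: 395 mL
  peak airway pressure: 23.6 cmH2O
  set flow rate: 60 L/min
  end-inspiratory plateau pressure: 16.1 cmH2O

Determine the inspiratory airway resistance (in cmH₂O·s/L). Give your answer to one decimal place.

7.5

Flow: 60 L/min ÷ 60 = 1 L/s.
Raw = (PIP − Pplat) / flow = (23.6 − 16.1) / 1 = 7.5 / 1 = 7.5 cmH2O·s/L.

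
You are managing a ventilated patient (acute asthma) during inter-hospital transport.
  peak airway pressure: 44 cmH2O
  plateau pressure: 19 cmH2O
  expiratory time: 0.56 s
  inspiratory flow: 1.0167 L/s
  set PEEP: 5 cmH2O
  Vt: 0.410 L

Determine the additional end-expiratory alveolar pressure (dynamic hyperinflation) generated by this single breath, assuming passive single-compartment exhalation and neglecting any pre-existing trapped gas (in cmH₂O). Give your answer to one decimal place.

6.4

R = (PIP − Pplat)/V̇ = (44 − 19) / 1.0167 = 25.0/1.0167 = 24.589 cmH2O·s/L.
C = Vt/(Pplat − PEEP) = 410.0 / (19 − 5) = 410.0/14.0 = 29.286 mL/cmH2O.
τ = R × C = 24.589 × 0.02929 L/cmH2O = 0.7202 s.
Fraction remaining = e^(−Te/τ) = e^(−0.56/0.7202) = 0.4595; trapped volume = 410.0 × 0.4595 = 188.4 mL.
Additional alveolar pressure from trapping ≈ V_trapped / C = 188.4 / 29.286 = 6.433 cmH2O.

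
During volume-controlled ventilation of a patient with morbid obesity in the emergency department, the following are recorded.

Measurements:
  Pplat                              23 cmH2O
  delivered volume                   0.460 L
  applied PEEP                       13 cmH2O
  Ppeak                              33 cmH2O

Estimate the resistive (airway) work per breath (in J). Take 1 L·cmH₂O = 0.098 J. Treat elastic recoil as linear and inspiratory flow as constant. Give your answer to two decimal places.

0.45

With constant inspiratory flow the resistive pressure is constant at PIP − Pplat = 33 − 23 = 10.0 cmH2O, so resistive work = 10.0 × 0.460 = 4.6 L·cmH2O.
× 0.098 J/(L·cmH2O) → 0.4508 J.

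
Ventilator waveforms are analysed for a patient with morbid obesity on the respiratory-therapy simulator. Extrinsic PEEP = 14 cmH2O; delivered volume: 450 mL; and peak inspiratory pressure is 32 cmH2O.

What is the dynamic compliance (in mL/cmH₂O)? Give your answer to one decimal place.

Dynamic compliance = Vt / (PIP − PEEP) = 450 / (32 − 14) = 450 / 18.0 = 25.0 mL/cmH2O.

25.0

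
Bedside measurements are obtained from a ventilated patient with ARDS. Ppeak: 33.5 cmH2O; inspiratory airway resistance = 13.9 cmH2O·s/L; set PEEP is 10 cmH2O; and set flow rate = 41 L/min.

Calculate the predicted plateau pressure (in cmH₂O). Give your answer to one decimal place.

24.0

Flow: 41 L/min ÷ 60 = 0.6833 L/s.
Pplat = PIP − Raw × flow = 33.5 − 13.9 × 0.6833 = 33.5 − 9.498 = 24.002 cmH2O.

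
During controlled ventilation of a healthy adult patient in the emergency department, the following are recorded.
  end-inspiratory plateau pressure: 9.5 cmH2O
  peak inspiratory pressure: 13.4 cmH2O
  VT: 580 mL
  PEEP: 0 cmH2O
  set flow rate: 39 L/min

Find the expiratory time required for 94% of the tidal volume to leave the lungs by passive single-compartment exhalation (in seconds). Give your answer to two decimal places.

Flow: 39 L/min ÷ 60 = 0.65 L/s.
R = (PIP − Pplat)/V̇ = (13.4 − 9.5) / 0.65 = 3.9/0.65 = 6.0 cmH2O·s/L.
C = Vt/(Pplat − PEEP) = 580.0 / (9.5 − 0) = 580.0/9.5 = 61.053 mL/cmH2O.
τ = R × C = 6.0 × 0.06105 L/cmH2O = 0.3663 s.
t = −τ·ln(1 − 0.94) = −0.3663·ln(0.06) = 1.031 s.

1.03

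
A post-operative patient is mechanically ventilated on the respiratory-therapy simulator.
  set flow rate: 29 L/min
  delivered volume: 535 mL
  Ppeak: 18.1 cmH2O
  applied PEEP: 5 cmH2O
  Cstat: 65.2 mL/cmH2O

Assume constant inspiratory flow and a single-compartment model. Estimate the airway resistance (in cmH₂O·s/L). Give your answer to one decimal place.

Flow: 29 L/min ÷ 60 = 0.4833 L/s.
Equation of motion (constant flow): PIP = Vt/C + R·V̇ + PEEP.
R·V̇ = PIP − Vt/C − PEEP = 18.1 − 535/65.2 − 5 = 18.1 − 8.206 − 5 = 4.894 cmH2O.
R = 4.894 / 0.4833 = 10.126 cmH2O·s/L.

10.1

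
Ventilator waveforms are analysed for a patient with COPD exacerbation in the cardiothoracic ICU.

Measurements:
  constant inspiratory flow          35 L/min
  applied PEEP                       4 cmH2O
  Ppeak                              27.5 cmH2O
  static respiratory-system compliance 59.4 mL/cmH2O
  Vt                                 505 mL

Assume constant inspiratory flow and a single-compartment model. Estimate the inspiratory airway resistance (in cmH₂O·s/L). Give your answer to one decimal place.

Flow: 35 L/min ÷ 60 = 0.5833 L/s.
Equation of motion (constant flow): PIP = Vt/C + R·V̇ + PEEP.
R·V̇ = PIP − Vt/C − PEEP = 27.5 − 505/59.4 − 4 = 27.5 − 8.502 − 4 = 14.998 cmH2O.
R = 14.998 / 0.5833 = 25.712 cmH2O·s/L.

25.7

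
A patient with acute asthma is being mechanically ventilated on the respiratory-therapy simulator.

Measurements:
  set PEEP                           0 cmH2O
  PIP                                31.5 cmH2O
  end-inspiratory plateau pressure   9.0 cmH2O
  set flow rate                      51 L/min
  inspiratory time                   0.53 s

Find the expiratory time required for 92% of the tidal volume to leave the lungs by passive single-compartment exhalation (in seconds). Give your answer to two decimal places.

Flow: 51 L/min ÷ 60 = 0.85 L/s.
Vt = flow × Ti = 0.85 L/s × 0.53 s × 1000 mL/L = 450.5 mL.
R = (PIP − Pplat)/V̇ = (31.5 − 9.0) / 0.85 = 22.5/0.85 = 26.471 cmH2O·s/L.
C = Vt/(Pplat − PEEP) = 450.5 / (9.0 − 0) = 450.5/9.0 = 50.056 mL/cmH2O.
τ = R × C = 26.471 × 0.05006 L/cmH2O = 1.325 s.
t = −τ·ln(1 − 0.92) = −1.325·ln(0.08) = 3.347 s.

3.35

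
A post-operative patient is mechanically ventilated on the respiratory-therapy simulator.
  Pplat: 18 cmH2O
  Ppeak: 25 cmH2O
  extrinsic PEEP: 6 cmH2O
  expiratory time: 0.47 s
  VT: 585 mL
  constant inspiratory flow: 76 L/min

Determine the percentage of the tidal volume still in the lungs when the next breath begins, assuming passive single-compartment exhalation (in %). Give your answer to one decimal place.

17.5

Flow: 76 L/min ÷ 60 = 1.2667 L/s.
R = (PIP − Pplat)/V̇ = (25 − 18) / 1.2667 = 7.0/1.2667 = 5.526 cmH2O·s/L.
C = Vt/(Pplat − PEEP) = 585.0 / (18 − 6) = 585.0/12.0 = 48.75 mL/cmH2O.
τ = R × C = 5.526 × 0.04875 L/cmH2O = 0.2694 s.
Fraction remaining at end-expiration = e^(−Te/τ) = e^(−0.47/0.2694) = 0.1747 → 17.47%.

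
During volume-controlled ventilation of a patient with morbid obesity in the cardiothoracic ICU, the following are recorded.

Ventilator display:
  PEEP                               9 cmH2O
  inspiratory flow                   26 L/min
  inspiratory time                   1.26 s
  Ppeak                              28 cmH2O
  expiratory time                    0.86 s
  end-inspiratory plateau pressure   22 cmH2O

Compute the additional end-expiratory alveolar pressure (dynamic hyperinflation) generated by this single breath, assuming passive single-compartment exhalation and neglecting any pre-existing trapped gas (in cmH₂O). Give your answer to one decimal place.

Flow: 26 L/min ÷ 60 = 0.4333 L/s.
Vt = flow × Ti = 0.4333 L/s × 1.26 s × 1000 mL/L = 545.96 mL.
R = (PIP − Pplat)/V̇ = (28 − 22) / 0.4333 = 6.0/0.4333 = 13.847 cmH2O·s/L.
C = Vt/(Pplat − PEEP) = 545.96 / (22 − 9) = 545.96/13.0 = 41.997 mL/cmH2O.
τ = R × C = 13.847 × 0.042 L/cmH2O = 0.5816 s.
Fraction remaining = e^(−Te/τ) = e^(−0.86/0.5816) = 0.2279; trapped volume = 545.96 × 0.2279 = 124.42 mL.
Additional alveolar pressure from trapping ≈ V_trapped / C = 124.42 / 41.997 = 2.963 cmH2O.

3.0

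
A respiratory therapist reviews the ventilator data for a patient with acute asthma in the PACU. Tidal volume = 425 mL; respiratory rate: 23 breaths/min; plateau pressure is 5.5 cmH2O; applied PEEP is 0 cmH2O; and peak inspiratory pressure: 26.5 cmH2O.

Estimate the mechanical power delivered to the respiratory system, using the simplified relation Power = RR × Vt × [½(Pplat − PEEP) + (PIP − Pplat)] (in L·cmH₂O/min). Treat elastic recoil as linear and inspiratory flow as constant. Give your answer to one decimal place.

232.2

Per-breath work = Vt × [½(Pplat−PEEP) + (PIP−Pplat)] = 0.425 × [0.5×5.5 + 21.0] = 0.425 × 23.75 = 10.094 L·cmH2O.
Power = 23 × 10.094 = 232.16 L·cmH2O/min.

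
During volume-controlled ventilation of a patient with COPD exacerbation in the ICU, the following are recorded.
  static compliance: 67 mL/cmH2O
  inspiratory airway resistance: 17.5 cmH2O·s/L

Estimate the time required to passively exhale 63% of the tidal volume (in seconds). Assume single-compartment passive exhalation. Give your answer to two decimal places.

τ = R × C = 17.5 × 67 mL/cmH2O = 17.5 × 0.067 L/cmH2O = 1.173 s.
Exhaled fraction f = 1 − e^(−t/τ) → t = −τ·ln(1 − f) = −1.173·ln(0.37) = 1.166 s.

1.17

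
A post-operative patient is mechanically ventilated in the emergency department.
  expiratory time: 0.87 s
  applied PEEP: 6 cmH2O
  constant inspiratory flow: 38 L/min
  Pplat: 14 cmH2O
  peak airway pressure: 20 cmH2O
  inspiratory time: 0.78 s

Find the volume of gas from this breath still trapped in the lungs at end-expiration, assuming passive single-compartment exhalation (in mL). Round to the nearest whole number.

112

Flow: 38 L/min ÷ 60 = 0.6333 L/s.
Vt = flow × Ti = 0.6333 L/s × 0.78 s × 1000 mL/L = 493.97 mL.
R = (PIP − Pplat)/V̇ = (20 − 14) / 0.6333 = 6.0/0.6333 = 9.474 cmH2O·s/L.
C = Vt/(Pplat − PEEP) = 493.97 / (14 − 6) = 493.97/8.0 = 61.746 mL/cmH2O.
τ = R × C = 9.474 × 0.06175 L/cmH2O = 0.585 s.
Fraction remaining = e^(−Te/τ) = e^(−0.87/0.585) = 0.226.
Trapped volume = 493.97 × 0.226 = 111.64 mL.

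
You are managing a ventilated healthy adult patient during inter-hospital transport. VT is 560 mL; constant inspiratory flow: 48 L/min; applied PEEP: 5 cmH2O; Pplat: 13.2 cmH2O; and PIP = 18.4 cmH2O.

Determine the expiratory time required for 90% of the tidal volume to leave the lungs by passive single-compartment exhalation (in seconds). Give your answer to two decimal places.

1.02

Flow: 48 L/min ÷ 60 = 0.8 L/s.
R = (PIP − Pplat)/V̇ = (18.4 − 13.2) / 0.8 = 5.2/0.8 = 6.5 cmH2O·s/L.
C = Vt/(Pplat − PEEP) = 560.0 / (13.2 − 5) = 560.0/8.2 = 68.293 mL/cmH2O.
τ = R × C = 6.5 × 0.06829 L/cmH2O = 0.4439 s.
t = −τ·ln(1 − 0.90) = −0.4439·ln(0.1) = 1.022 s.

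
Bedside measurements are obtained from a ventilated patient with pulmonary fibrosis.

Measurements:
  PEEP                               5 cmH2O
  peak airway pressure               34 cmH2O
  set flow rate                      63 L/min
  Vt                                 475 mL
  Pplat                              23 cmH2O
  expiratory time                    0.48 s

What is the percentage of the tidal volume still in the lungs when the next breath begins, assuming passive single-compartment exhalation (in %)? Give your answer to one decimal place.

Flow: 63 L/min ÷ 60 = 1.05 L/s.
R = (PIP − Pplat)/V̇ = (34 − 23) / 1.05 = 11.0/1.05 = 10.476 cmH2O·s/L.
C = Vt/(Pplat − PEEP) = 475.0 / (23 − 5) = 475.0/18.0 = 26.389 mL/cmH2O.
τ = R × C = 10.476 × 0.02639 L/cmH2O = 0.2765 s.
Fraction remaining at end-expiration = e^(−Te/τ) = e^(−0.48/0.2765) = 0.1762 → 17.62%.

17.6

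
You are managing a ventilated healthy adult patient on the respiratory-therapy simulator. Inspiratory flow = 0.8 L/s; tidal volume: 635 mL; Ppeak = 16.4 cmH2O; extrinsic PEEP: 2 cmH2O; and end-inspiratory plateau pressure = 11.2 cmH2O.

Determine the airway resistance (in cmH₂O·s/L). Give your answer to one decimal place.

6.5

Raw = (PIP − Pplat) / flow = (16.4 − 11.2) / 0.8 = 5.2 / 0.8 = 6.5 cmH2O·s/L.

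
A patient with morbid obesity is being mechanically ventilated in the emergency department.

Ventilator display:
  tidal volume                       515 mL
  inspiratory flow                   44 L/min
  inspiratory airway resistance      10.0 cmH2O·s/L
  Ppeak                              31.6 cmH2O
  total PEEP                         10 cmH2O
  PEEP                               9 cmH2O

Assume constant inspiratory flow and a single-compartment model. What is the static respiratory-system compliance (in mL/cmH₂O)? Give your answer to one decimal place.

Flow: 44 L/min ÷ 60 = 0.7333 L/s.
Total PEEP = 10 cmH2O (set 9 + intrinsic 1); this is the baseline alveolar pressure.
Equation of motion (constant flow): PIP = Vt/C + R·V̇ + PEEP.
Vt/C = PIP − R·V̇ − PEEP = 31.6 − 10.0×0.7333 − 10 = 31.6 − 7.333 − 10 = 14.267 cmH2O.
C = Vt / 14.267 = 515 / 14.267 = 36.097 mL/cmH2O.

36.1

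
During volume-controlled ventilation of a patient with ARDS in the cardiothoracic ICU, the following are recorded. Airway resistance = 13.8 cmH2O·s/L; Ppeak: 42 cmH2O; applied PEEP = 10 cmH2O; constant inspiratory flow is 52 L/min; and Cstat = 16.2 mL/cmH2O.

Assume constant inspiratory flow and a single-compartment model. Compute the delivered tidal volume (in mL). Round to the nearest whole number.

325

Flow: 52 L/min ÷ 60 = 0.8667 L/s.
Equation of motion (constant flow): PIP = Vt/C + R·V̇ + PEEP.
Vt/C = PIP − R·V̇ − PEEP = 42 − 11.96 − 10 = 20.04 cmH2O.
Vt = C × 20.04 = 16.2 × 20.04 = 324.65 mL.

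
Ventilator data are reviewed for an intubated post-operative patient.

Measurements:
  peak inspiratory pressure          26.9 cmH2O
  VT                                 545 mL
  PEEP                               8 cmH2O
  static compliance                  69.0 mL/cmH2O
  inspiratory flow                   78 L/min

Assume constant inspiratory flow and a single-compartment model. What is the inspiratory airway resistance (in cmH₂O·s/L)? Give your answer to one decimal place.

Flow: 78 L/min ÷ 60 = 1.3 L/s.
Equation of motion (constant flow): PIP = Vt/C + R·V̇ + PEEP.
R·V̇ = PIP − Vt/C − PEEP = 26.9 − 545/69.0 − 8 = 26.9 − 7.899 − 8 = 11.001 cmH2O.
R = 11.001 / 1.3 = 8.462 cmH2O·s/L.

8.5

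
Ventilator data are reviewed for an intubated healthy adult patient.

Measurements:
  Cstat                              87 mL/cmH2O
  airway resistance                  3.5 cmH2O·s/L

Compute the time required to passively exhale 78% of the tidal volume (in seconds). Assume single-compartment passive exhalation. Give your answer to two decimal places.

τ = R × C = 3.5 × 87 mL/cmH2O = 3.5 × 0.087 L/cmH2O = 0.3045 s.
Exhaled fraction f = 1 − e^(−t/τ) → t = −τ·ln(1 − f) = −0.3045·ln(0.22) = 0.4611 s.

0.46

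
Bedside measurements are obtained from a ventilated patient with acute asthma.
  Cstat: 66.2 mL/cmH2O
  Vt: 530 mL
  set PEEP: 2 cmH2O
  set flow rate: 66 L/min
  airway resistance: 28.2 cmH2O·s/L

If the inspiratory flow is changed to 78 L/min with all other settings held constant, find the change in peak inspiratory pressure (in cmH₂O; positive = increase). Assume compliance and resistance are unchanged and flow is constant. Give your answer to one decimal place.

5.6

Flow: 66 L/min ÷ 60 = 1.1 L/s.
New flow: 78 L/min ÷ 60 = 1.3 L/s.
PIP = Vt/C + R·V̇ + PEEP (constant-flow equation of motion).
Only the resistive term changes: ΔPIP = R × ΔV̇ = 28.2 × (1.3 − 1.1) = 28.2 × 0.2 = 5.64 cmH2O.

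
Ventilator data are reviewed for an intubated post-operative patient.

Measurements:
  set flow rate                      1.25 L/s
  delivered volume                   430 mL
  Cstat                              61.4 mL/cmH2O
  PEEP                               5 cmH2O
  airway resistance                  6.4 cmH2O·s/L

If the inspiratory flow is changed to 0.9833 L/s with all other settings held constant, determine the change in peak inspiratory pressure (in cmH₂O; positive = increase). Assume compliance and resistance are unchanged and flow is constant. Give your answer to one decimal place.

PIP = Vt/C + R·V̇ + PEEP (constant-flow equation of motion).
Only the resistive term changes: ΔPIP = R × ΔV̇ = 6.4 × (0.9833 − 1.25) = 6.4 × -0.2667 = -1.707 cmH2O.

-1.7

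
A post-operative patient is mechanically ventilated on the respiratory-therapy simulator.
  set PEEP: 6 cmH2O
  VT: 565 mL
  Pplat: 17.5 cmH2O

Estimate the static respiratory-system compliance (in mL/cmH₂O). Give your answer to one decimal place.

49.1

Cstat = Vt / (Pplat − PEEP) = 565 / (17.5 − 6) = 565 / 11.5 = 49.13 mL/cmH2O.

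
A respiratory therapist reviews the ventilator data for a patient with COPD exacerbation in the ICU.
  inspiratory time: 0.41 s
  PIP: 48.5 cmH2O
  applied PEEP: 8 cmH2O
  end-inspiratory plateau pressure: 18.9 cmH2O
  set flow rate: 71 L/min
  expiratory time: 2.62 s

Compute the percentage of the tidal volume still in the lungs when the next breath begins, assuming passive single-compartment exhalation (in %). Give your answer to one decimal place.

Flow: 71 L/min ÷ 60 = 1.1833 L/s.
Vt = flow × Ti = 1.1833 L/s × 0.41 s × 1000 mL/L = 485.15 mL.
R = (PIP − Pplat)/V̇ = (48.5 − 18.9) / 1.1833 = 29.6/1.1833 = 25.015 cmH2O·s/L.
C = Vt/(Pplat − PEEP) = 485.15 / (18.9 − 8) = 485.15/10.9 = 44.509 mL/cmH2O.
τ = R × C = 25.015 × 0.04451 L/cmH2O = 1.113 s.
Fraction remaining at end-expiration = e^(−Te/τ) = e^(−2.62/1.113) = 0.09499 → 9.499%.

9.5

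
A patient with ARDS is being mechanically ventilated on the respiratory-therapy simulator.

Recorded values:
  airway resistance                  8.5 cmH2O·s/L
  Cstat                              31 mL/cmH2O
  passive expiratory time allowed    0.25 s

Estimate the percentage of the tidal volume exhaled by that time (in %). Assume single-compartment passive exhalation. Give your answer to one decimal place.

τ = R × C = 8.5 × 31 mL/cmH2O = 8.5 × 0.031 L/cmH2O = 0.2635 s.
Passive exhalation: V(t)/V₀ = e^(−t/τ) = e^(−0.25/0.2635) = 0.3872.
Fraction exhaled = 1 − 0.3872 = 0.6128 → 61.28%.

61.3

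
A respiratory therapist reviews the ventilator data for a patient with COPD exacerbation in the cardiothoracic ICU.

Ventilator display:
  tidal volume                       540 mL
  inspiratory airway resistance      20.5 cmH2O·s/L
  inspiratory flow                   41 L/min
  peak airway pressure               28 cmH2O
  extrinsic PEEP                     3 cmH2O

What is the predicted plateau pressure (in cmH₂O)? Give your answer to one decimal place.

14.0

Flow: 41 L/min ÷ 60 = 0.6833 L/s.
Pplat = PIP − Raw × flow = 28 − 20.5 × 0.6833 = 28 − 14.008 = 13.992 cmH2O.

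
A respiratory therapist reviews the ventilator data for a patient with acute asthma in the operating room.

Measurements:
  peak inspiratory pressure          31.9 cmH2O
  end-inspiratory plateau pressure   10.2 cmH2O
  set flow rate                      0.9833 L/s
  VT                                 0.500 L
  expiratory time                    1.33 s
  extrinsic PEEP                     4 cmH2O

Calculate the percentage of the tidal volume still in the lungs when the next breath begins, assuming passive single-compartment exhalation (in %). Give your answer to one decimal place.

R = (PIP − Pplat)/V̇ = (31.9 − 10.2) / 0.9833 = 21.7/0.9833 = 22.069 cmH2O·s/L.
C = Vt/(Pplat − PEEP) = 500.0 / (10.2 − 4) = 500.0/6.2 = 80.645 mL/cmH2O.
τ = R × C = 22.069 × 0.08065 L/cmH2O = 1.78 s.
Fraction remaining at end-expiration = e^(−Te/τ) = e^(−1.33/1.78) = 0.4737 → 47.37%.

47.4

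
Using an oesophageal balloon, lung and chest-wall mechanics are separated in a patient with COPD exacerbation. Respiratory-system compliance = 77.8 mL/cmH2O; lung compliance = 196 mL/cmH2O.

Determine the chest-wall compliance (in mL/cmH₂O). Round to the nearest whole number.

1/Ccw = 1/Crs − 1/CL.
1/Ccw = 1/77.8 − 1/196 = 0.007751.
Ccw = 129.02 mL/cmH2O.

129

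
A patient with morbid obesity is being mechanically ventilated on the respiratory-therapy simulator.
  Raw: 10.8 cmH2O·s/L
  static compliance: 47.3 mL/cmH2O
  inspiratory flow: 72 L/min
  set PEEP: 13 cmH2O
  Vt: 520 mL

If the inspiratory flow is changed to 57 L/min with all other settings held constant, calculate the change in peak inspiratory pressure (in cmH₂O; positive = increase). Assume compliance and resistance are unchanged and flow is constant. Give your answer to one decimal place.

-2.7

Flow: 72 L/min ÷ 60 = 1.2 L/s.
New flow: 57 L/min ÷ 60 = 0.95 L/s.
PIP = Vt/C + R·V̇ + PEEP (constant-flow equation of motion).
Only the resistive term changes: ΔPIP = R × ΔV̇ = 10.8 × (0.95 − 1.2) = 10.8 × -0.25 = -2.7 cmH2O.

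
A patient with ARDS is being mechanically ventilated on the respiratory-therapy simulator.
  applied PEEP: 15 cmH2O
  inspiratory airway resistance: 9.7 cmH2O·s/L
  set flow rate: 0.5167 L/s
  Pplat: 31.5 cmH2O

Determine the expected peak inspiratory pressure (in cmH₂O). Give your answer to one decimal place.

36.5

PIP = Pplat + Raw × flow = 31.5 + 9.7 × 0.5167 = 31.5 + 5.012 = 36.512 cmH2O.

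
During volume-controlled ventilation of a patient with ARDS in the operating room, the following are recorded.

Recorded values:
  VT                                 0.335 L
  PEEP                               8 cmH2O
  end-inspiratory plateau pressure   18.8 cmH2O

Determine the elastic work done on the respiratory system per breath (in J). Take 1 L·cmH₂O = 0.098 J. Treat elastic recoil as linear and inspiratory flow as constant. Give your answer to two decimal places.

0.18

Elastic work ≈ ½ × (Pplat − PEEP) × Vt = 0.5 × (18.8 − 8) × 0.335 L = 0.5 × 10.8 × 0.335 = 1.809 L·cmH2O.
× 0.098 J/(L·cmH2O) → 0.1773 J.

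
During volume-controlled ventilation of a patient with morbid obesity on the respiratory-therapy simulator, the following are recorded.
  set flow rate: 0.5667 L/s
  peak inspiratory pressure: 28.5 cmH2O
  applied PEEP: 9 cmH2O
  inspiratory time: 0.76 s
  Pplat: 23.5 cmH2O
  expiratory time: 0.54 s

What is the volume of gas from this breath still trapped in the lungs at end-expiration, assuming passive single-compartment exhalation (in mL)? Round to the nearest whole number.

Vt = flow × Ti = 0.5667 L/s × 0.76 s × 1000 mL/L = 430.69 mL.
R = (PIP − Pplat)/V̇ = (28.5 − 23.5) / 0.5667 = 5.0/0.5667 = 8.823 cmH2O·s/L.
C = Vt/(Pplat − PEEP) = 430.69 / (23.5 − 9) = 430.69/14.5 = 29.703 mL/cmH2O.
τ = R × C = 8.823 × 0.0297 L/cmH2O = 0.262 s.
Fraction remaining = e^(−Te/τ) = e^(−0.54/0.262) = 0.1273.
Trapped volume = 430.69 × 0.1273 = 54.827 mL.

55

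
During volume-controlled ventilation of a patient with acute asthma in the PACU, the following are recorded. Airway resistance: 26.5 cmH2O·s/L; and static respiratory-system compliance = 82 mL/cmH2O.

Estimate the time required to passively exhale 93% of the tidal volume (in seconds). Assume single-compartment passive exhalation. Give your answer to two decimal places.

5.78

τ = R × C = 26.5 × 82 mL/cmH2O = 26.5 × 0.082 L/cmH2O = 2.173 s.
Exhaled fraction f = 1 − e^(−t/τ) → t = −τ·ln(1 − f) = −2.173·ln(0.07) = 5.779 s.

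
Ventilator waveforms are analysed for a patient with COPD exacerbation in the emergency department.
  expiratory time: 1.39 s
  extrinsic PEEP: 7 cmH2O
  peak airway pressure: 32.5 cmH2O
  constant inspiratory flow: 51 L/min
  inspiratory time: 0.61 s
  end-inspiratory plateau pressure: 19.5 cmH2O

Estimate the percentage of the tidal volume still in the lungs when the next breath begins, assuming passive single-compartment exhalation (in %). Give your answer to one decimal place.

Flow: 51 L/min ÷ 60 = 0.85 L/s.
Vt = flow × Ti = 0.85 L/s × 0.61 s × 1000 mL/L = 518.5 mL.
R = (PIP − Pplat)/V̇ = (32.5 − 19.5) / 0.85 = 13.0/0.85 = 15.294 cmH2O·s/L.
C = Vt/(Pplat − PEEP) = 518.5 / (19.5 − 7) = 518.5/12.5 = 41.48 mL/cmH2O.
τ = R × C = 15.294 × 0.04148 L/cmH2O = 0.6344 s.
Fraction remaining at end-expiration = e^(−Te/τ) = e^(−1.39/0.6344) = 0.1118 → 11.18%.

11.2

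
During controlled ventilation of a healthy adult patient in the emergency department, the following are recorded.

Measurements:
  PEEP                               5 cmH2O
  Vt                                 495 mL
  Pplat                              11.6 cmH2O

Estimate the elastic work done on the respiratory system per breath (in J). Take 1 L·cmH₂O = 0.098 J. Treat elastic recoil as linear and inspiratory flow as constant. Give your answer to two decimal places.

Elastic work ≈ ½ × (Pplat − PEEP) × Vt = 0.5 × (11.6 − 5) × 0.495 L = 0.5 × 6.6 × 0.495 = 1.634 L·cmH2O.
× 0.098 J/(L·cmH2O) → 0.1601 J.

0.16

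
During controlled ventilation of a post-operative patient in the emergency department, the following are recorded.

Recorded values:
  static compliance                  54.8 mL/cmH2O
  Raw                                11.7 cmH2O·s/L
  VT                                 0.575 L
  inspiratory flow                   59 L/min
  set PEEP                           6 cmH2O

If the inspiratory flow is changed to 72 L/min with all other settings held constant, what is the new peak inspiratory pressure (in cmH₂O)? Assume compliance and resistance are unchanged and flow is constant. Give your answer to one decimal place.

Flow: 59 L/min ÷ 60 = 0.9833 L/s.
New flow: 72 L/min ÷ 60 = 1.2 L/s.
PIP = Vt/C + R·V̇ + PEEP (constant-flow equation of motion).
Only the resistive term changes: ΔPIP = R × ΔV̇ = 11.7 × (1.2 − 0.9833) = 11.7 × 0.2167 = 2.535 cmH2O.
Original PIP = 575/54.8 + 11.7×0.9833 + 6 = 27.997 cmH2O; new PIP = 27.997 + (2.535) = 30.532 cmH2O.

30.5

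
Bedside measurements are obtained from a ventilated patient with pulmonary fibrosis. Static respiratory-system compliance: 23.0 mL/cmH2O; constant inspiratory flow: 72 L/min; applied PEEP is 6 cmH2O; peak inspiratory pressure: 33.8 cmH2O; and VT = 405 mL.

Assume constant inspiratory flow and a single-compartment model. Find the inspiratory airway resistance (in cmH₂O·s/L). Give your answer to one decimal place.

Flow: 72 L/min ÷ 60 = 1.2 L/s.
Equation of motion (constant flow): PIP = Vt/C + R·V̇ + PEEP.
R·V̇ = PIP − Vt/C − PEEP = 33.8 − 405/23.0 − 6 = 33.8 − 17.609 − 6 = 10.191 cmH2O.
R = 10.191 / 1.2 = 8.493 cmH2O·s/L.

8.5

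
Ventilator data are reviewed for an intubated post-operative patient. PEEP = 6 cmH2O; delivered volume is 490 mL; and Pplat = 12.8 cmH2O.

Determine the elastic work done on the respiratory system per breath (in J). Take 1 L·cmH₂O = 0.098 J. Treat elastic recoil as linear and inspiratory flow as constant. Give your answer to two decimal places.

0.16

Elastic work ≈ ½ × (Pplat − PEEP) × Vt = 0.5 × (12.8 − 6) × 0.490 L = 0.5 × 6.8 × 0.490 = 1.666 L·cmH2O.
× 0.098 J/(L·cmH2O) → 0.1633 J.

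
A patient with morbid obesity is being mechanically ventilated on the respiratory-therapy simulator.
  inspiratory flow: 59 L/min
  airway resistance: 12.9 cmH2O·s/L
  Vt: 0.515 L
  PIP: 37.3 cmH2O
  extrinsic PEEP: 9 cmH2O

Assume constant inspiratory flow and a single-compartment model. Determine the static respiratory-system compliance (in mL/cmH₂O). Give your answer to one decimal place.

Flow: 59 L/min ÷ 60 = 0.9833 L/s.
Equation of motion (constant flow): PIP = Vt/C + R·V̇ + PEEP.
Vt/C = PIP − R·V̇ − PEEP = 37.3 − 12.9×0.9833 − 9 = 37.3 − 12.685 − 9 = 15.615 cmH2O.
C = Vt / 15.615 = 515 / 15.615 = 32.981 mL/cmH2O.

33.0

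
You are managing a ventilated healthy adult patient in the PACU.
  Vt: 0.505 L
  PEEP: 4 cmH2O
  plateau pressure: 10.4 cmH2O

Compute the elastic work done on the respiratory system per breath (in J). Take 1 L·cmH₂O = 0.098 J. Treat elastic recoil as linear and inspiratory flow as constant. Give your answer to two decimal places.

Elastic work ≈ ½ × (Pplat − PEEP) × Vt = 0.5 × (10.4 − 4) × 0.505 L = 0.5 × 6.4 × 0.505 = 1.616 L·cmH2O.
× 0.098 J/(L·cmH2O) → 0.1584 J.

0.16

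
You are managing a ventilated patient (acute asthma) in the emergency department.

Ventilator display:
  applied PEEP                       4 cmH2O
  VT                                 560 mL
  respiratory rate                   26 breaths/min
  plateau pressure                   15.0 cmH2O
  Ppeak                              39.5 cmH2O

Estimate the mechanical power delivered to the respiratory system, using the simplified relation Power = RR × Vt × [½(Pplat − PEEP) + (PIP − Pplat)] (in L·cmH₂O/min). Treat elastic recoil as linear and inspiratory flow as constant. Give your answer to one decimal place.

436.8

Per-breath work = Vt × [½(Pplat−PEEP) + (PIP−Pplat)] = 0.560 × [0.5×11.0 + 24.5] = 0.560 × 30.0 = 16.8 L·cmH2O.
Power = 26 × 16.8 = 436.8 L·cmH2O/min.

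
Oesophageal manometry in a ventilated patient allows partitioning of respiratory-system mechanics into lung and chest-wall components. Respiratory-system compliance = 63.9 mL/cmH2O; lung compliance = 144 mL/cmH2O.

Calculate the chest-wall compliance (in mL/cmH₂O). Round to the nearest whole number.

1/Ccw = 1/Crs − 1/CL.
1/Ccw = 1/63.9 − 1/144 = 0.008705.
Ccw = 114.88 mL/cmH2O.

115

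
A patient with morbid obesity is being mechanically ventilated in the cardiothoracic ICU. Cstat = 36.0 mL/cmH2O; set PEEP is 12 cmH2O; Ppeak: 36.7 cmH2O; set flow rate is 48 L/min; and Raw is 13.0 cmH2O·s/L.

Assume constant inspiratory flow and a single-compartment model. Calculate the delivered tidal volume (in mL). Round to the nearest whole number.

Flow: 48 L/min ÷ 60 = 0.8 L/s.
Equation of motion (constant flow): PIP = Vt/C + R·V̇ + PEEP.
Vt/C = PIP − R·V̇ − PEEP = 36.7 − 10.4 − 12 = 14.3 cmH2O.
Vt = C × 14.3 = 36.0 × 14.3 = 514.8 mL.

515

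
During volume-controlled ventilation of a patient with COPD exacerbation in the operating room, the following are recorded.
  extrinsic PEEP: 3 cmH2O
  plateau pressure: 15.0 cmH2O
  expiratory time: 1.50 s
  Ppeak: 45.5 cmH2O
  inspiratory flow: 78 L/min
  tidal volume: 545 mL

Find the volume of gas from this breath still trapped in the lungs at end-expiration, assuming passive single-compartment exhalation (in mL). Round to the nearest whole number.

Flow: 78 L/min ÷ 60 = 1.3 L/s.
R = (PIP − Pplat)/V̇ = (45.5 − 15.0) / 1.3 = 30.5/1.3 = 23.462 cmH2O·s/L.
C = Vt/(Pplat − PEEP) = 545.0 / (15.0 − 3) = 545.0/12.0 = 45.417 mL/cmH2O.
τ = R × C = 23.462 × 0.04542 L/cmH2O = 1.066 s.
Fraction remaining = e^(−Te/τ) = e^(−1.50/1.066) = 0.2448.
Trapped volume = 545.0 × 0.2448 = 133.42 mL.

133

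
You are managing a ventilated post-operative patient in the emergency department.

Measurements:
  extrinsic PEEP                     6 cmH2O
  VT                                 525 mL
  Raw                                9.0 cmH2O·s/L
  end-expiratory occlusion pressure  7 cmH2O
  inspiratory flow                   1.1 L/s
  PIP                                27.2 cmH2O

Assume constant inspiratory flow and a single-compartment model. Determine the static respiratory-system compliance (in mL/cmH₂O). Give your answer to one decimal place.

51.0

Total PEEP = 7 cmH2O (set 6 + intrinsic 1); this is the baseline alveolar pressure.
Equation of motion (constant flow): PIP = Vt/C + R·V̇ + PEEP.
Vt/C = PIP − R·V̇ − PEEP = 27.2 − 9.0×1.1 − 7 = 27.2 − 9.9 − 7 = 10.3 cmH2O.
C = Vt / 10.3 = 525 / 10.3 = 50.971 mL/cmH2O.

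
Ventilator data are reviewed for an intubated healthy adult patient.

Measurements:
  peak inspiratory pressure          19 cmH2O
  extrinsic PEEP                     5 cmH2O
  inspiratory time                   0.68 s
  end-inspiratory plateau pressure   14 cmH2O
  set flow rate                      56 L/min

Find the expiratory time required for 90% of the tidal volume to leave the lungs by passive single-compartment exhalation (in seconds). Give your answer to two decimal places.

0.87

Flow: 56 L/min ÷ 60 = 0.9333 L/s.
Vt = flow × Ti = 0.9333 L/s × 0.68 s × 1000 mL/L = 634.64 mL.
R = (PIP − Pplat)/V̇ = (19 − 14) / 0.9333 = 5.0/0.9333 = 5.357 cmH2O·s/L.
C = Vt/(Pplat − PEEP) = 634.64 / (14 − 5) = 634.64/9.0 = 70.516 mL/cmH2O.
τ = R × C = 5.357 × 0.07052 L/cmH2O = 0.3778 s.
t = −τ·ln(1 − 0.90) = −0.3778·ln(0.1) = 0.8699 s.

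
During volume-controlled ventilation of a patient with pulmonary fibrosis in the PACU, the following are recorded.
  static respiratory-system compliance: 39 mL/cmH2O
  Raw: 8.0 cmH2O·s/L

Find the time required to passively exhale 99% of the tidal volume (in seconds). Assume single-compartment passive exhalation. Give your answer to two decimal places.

τ = R × C = 8.0 × 39 mL/cmH2O = 8.0 × 0.039 L/cmH2O = 0.312 s.
Exhaled fraction f = 1 − e^(−t/τ) → t = −τ·ln(1 − f) = −0.312·ln(0.01) = 1.437 s.

1.44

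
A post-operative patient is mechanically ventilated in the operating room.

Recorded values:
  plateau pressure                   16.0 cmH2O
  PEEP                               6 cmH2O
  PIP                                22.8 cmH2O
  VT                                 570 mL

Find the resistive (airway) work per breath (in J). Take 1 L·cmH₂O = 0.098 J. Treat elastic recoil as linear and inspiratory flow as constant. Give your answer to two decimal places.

With constant inspiratory flow the resistive pressure is constant at PIP − Pplat = 22.8 − 16.0 = 6.8 cmH2O, so resistive work = 6.8 × 0.570 = 3.876 L·cmH2O.
× 0.098 J/(L·cmH2O) → 0.3798 J.

0.38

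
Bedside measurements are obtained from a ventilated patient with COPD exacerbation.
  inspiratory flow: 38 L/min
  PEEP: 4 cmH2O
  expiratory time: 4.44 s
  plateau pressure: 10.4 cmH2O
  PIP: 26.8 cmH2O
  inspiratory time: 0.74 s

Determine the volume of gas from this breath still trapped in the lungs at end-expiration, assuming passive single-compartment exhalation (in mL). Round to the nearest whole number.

Flow: 38 L/min ÷ 60 = 0.6333 L/s.
Vt = flow × Ti = 0.6333 L/s × 0.74 s × 1000 mL/L = 468.64 mL.
R = (PIP − Pplat)/V̇ = (26.8 − 10.4) / 0.6333 = 16.4/0.6333 = 25.896 cmH2O·s/L.
C = Vt/(Pplat − PEEP) = 468.64 / (10.4 − 4) = 468.64/6.4 = 73.225 mL/cmH2O.
τ = R × C = 25.896 × 0.07323 L/cmH2O = 1.896 s.
Fraction remaining = e^(−Te/τ) = e^(−4.44/1.896) = 0.09616.
Trapped volume = 468.64 × 0.09616 = 45.064 mL.

45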